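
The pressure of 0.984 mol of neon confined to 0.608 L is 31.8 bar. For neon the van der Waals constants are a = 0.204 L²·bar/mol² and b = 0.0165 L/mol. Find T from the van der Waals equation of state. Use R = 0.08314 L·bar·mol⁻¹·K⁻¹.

T ≈ 233.9 K

T = (P + a n²/V²)(V − nb)/(nR)
P + a n²/V² = 31.8 + (0.204)(0.984)²/(0.608)² = 32.334 bar
V − nb = 0.608 − (0.984)(0.0165) = 0.59176 L
T = (32.334)(0.59176)/((0.984)(0.08314)) = 233.9 K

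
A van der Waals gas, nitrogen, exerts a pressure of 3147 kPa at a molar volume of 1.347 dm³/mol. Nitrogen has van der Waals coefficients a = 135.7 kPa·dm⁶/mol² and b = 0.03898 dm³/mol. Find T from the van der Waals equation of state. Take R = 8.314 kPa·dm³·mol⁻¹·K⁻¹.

T = (P + a/V_m²)(V_m − b)/R
P + a/V_m² = 3147 + 135.7/(1.347)² = 3221.8 kPa
V_m − b = 1.347 − 0.03898 = 1.3080 dm³/mol
T = (3221.8)(1.3080)/8.314 = 506.9 K

T ≈ 506.9 K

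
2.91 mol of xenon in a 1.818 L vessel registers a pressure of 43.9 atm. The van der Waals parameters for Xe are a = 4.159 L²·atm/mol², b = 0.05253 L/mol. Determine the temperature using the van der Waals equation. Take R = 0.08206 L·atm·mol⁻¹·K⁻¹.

T = (P + a n²/V²)(V − nb)/(nR)
P + a n²/V² = 43.9 + (4.159)(2.91)²/(1.818)² = 54.556 atm
V − nb = 1.818 − (2.91)(0.05253) = 1.6651 L
T = (54.556)(1.6651)/((2.91)(0.08206)) = 380.4 K

T ≈ 380.4 K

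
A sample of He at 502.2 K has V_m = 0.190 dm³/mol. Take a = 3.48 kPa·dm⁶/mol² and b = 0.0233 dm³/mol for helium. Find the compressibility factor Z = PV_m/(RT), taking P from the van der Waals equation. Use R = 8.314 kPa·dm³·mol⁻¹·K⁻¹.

P = RT/(V_m − b) − a/V_m² = (8.314)(502.2)/(0.190 − 0.0233) − 3.48/(0.190)²
  = 4175.3/0.16670 − 96.399 = 25047 − 96.399 = 24951 kPa
Z = PV_m/(RT) = (24951)(0.190)/((8.314)(502.2)) = 4740.7/4175.3 = 1.135

Z ≈ 1.135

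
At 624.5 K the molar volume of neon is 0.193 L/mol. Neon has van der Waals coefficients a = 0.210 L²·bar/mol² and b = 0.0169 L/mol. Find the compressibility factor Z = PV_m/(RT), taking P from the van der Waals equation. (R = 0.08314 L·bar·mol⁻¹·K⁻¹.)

Z ≈ 1.075

P = RT/(V_m − b) − a/V_m² = (0.08314)(624.5)/(0.193 − 0.0169) − 0.210/(0.193)²
  = 51.921/0.17610 − 5.6377 = 294.84 − 5.6377 = 289.20 bar
Z = PV_m/(RT) = (289.20)(0.193)/((0.08314)(624.5)) = 55.816/51.921 = 1.075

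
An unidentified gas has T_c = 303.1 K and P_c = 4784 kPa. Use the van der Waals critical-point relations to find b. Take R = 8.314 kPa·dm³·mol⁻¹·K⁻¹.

From T_c = 8a/(27Rb) and P_c = a/(27b²): b = R T_c/(8 P_c).
b = (8.314)(303.1)/(8×4784) = 2520.0/38272 = 0.06584 dm³/mol

b ≈ 0.06584 dm³/mol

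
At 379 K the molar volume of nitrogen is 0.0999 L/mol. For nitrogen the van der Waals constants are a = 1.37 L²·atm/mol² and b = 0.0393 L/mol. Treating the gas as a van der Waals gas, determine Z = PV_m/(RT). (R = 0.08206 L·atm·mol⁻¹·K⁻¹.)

P = RT/(V_m − b) − a/V_m² = (0.08206)(379)/(0.0999 − 0.0393) − 1.37/(0.0999)²
  = 31.101/0.060600 − 137.27 = 513.22 − 137.27 = 375.95 atm
Z = PV_m/(RT) = (375.95)(0.0999)/((0.08206)(379)) = 37.557/31.101 = 1.208

Z ≈ 1.208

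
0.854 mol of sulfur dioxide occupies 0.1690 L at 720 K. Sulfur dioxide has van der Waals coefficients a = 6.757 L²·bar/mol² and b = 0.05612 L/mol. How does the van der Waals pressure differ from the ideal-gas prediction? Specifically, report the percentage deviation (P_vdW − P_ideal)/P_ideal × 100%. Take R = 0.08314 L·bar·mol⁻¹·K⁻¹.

Ideal: P_ideal = nRT/V = (0.854)(0.08314)(720)/0.1690 = 302.492 bar
vdW: P = nRT/(V − nb) − a n²/V² = 51.1211/0.121074 − 4.92799/0.0285610 = 422.230 − 172.543 = 249.687 bar
% deviation = (249.687 − 302.492)/302.492 × 100% = -17.46%

-17.46 %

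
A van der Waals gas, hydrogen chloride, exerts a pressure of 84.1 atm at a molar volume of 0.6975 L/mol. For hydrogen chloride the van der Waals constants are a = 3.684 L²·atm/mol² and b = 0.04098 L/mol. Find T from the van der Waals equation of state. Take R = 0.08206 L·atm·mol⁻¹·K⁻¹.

T ≈ 733.4 K

T = (P + a/V_m²)(V_m − b)/R
P + a/V_m² = 84.1 + 3.684/(0.6975)² = 91.672 atm
V_m − b = 0.6975 − 0.04098 = 0.65652 L/mol
T = (91.672)(0.65652)/0.08206 = 733.4 K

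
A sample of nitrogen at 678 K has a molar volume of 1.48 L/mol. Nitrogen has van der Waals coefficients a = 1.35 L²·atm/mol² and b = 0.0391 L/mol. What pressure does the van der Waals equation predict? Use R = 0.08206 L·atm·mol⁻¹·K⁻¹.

P = RT/(V_m − b) − a/V_m²
RT/(V_m − b) = (0.08206)(678)/(1.48 − 0.0391) = 55.637/1.4409 = 38.613 atm
a/V_m² = 1.35/(1.48)² = 0.61633 atm
P = 38.613 − 0.61633 = 38.00 atm

P ≈ 38.00 atm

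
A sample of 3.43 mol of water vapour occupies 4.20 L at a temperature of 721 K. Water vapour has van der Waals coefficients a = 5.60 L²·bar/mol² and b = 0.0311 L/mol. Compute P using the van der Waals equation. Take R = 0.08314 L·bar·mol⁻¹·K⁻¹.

P ≈ 46.50 bar

P = nRT/(V − nb) − a n²/V²
nRT/(V − nb) = (3.43)(0.08314)(721)/(4.20 − 3.43×0.0311) = 205.61/4.0933 = 50.231 bar
a n²/V² = (5.60)(3.43)²/(4.20)² = 3.7349 bar
P = 50.231 − 3.7349 = 46.50 bar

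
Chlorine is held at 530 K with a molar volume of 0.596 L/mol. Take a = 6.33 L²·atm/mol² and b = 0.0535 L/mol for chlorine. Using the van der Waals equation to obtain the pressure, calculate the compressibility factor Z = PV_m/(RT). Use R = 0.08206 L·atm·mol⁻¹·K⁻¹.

P = RT/(V_m − b) − a/V_m² = (0.08206)(530)/(0.596 − 0.0535) − 6.33/(0.596)²
  = 43.492/0.54250 − 17.820 = 80.170 − 17.820 = 62.350 atm
Z = PV_m/(RT) = (62.350)(0.596)/((0.08206)(530)) = 37.161/43.492 = 0.8544

Z ≈ 0.8544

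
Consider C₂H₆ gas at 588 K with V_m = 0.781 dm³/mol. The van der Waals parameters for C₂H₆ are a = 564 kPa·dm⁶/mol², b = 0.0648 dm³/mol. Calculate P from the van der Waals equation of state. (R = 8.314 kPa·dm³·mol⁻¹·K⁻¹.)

P = RT/(V_m − b) − a/V_m²
RT/(V_m − b) = (8.314)(588)/(0.781 − 0.0648) = 4888.6/0.71620 = 6825.7 kPa
a/V_m² = 564/(0.781)² = 924.65 kPa
P = 6825.7 − 924.65 = 5901 kPa

P ≈ 5901 kPa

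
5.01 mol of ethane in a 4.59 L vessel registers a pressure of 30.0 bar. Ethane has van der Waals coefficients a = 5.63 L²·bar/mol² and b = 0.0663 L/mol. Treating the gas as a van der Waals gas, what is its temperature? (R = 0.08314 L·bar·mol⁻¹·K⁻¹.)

T = (P + a n²/V²)(V − nb)/(nR)
P + a n²/V² = 30.0 + (5.63)(5.01)²/(4.59)² = 36.707 bar
V − nb = 4.59 − (5.01)(0.0663) = 4.2578 L
T = (36.707)(4.2578)/((5.01)(0.08314)) = 375.2 K

T ≈ 375.2 K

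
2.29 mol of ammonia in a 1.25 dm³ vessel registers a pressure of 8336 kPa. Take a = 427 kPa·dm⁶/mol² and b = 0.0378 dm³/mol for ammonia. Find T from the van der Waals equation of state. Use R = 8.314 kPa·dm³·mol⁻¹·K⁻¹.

T ≈ 597.0 K

T = (P + a n²/V²)(V − nb)/(nR)
P + a n²/V² = 8336 + (427)(2.29)²/(1.25)² = 9769.1 kPa
V − nb = 1.25 − (2.29)(0.0378) = 1.1634 dm³
T = (9769.1)(1.1634)/((2.29)(8.314)) = 597.0 K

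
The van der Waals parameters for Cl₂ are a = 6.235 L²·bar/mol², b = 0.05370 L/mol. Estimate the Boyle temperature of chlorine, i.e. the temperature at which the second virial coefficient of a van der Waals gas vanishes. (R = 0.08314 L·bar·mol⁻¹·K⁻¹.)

For a van der Waals gas the second virial coefficient B₂ = b − a/(RT) vanishes at T_B = a/(Rb).
T_B = 6.235/(0.08314×0.05370) = 6.235/0.0044646 = 1397 K

T_B ≈ 1397 K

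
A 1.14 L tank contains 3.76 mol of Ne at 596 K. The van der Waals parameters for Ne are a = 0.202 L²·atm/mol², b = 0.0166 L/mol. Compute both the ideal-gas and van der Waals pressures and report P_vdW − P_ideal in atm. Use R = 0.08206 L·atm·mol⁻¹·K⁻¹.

Ideal: P_ideal = nRT/V = (3.76)(0.08206)(596)/1.14 = 161.310 atm
vdW: P = nRT/(V − nb) − a n²/V² = 183.893/1.07758 − 2.85580/1.29960 = 170.654 − 2.19745 = 168.457 atm
ΔP = 168.457 − 161.310 = 7.15 atm

ΔP ≈ 7.15 atm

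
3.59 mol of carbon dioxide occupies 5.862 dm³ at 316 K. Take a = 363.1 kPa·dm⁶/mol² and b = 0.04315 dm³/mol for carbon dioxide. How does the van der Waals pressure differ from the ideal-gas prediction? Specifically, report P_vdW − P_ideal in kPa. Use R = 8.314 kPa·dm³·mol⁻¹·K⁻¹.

ΔP ≈ -92.5 kPa

Ideal: P_ideal = nRT/V = (3.59)(8.314)(316)/5.862 = 1608.96 kPa
vdW: P = nRT/(V − nb) − a n²/V² = 9431.73/5.70709 − 4679.67/34.3630 = 1652.63 − 136.183 = 1516.45 kPa
ΔP = 1516.45 − 1608.96 = -92.5 kPa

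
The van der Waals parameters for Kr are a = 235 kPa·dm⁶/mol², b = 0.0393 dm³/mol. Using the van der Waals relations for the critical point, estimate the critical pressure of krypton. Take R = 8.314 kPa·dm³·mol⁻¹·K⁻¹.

P_c ≈ 5635 kPa

For a van der Waals gas, P_c = a/(27b²).
P_c = 235/(27×(0.0393)²) = 235/0.041701 = 5635 kPa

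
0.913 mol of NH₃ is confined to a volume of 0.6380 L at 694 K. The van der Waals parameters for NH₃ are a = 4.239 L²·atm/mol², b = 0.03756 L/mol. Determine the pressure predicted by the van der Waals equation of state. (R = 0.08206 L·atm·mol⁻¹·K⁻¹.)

P = nRT/(V − nb) − a n²/V²
nRT/(V − nb) = (0.913)(0.08206)(694)/(0.6380 − 0.913×0.03756) = 51.995/0.60371 = 86.126 atm
a n²/V² = (4.239)(0.913)²/(0.6380)² = 8.6809 atm
P = 86.126 − 8.6809 = 77.45 atm

P ≈ 77.45 atm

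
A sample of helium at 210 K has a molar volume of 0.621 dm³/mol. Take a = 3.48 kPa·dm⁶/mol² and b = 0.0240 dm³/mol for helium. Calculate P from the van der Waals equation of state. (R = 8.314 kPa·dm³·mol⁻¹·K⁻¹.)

P = RT/(V_m − b) − a/V_m²
RT/(V_m − b) = (8.314)(210)/(0.621 − 0.0240) = 1745.9/0.59700 = 2924.5 kPa
a/V_m² = 3.48/(0.621)² = 9.0239 kPa
P = 2924.5 − 9.0239 = 2915 kPa

P ≈ 2915 kPa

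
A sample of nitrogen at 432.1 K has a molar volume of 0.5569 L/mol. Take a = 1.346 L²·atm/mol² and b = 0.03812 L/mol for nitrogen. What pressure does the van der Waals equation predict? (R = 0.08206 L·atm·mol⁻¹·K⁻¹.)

P ≈ 64.01 atm

P = RT/(V_m − b) − a/V_m²
RT/(V_m − b) = (0.08206)(432.1)/(0.5569 − 0.03812) = 35.458/0.51878 = 68.349 atm
a/V_m² = 1.346/(0.5569)² = 4.3400 atm
P = 68.349 − 4.3400 = 64.01 atm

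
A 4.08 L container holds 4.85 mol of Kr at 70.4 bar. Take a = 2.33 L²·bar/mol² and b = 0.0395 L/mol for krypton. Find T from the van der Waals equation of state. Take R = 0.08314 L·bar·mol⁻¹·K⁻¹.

T ≈ 710.6 K

T = (P + a n²/V²)(V − nb)/(nR)
P + a n²/V² = 70.4 + (2.33)(4.85)²/(4.08)² = 73.692 bar
V − nb = 4.08 − (4.85)(0.0395) = 3.8884 L
T = (73.692)(3.8884)/((4.85)(0.08314)) = 710.6 K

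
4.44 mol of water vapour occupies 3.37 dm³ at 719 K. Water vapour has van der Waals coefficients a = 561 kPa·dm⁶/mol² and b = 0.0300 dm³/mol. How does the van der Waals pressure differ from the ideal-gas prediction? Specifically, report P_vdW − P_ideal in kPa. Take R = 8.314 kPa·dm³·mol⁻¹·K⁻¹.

Ideal: P_ideal = nRT/V = (4.44)(8.314)(719)/3.37 = 7875.75 kPa
vdW: P = nRT/(V − nb) − a n²/V² = 26541.3/3.23680 − 11059.3/11.3569 = 8199.86 − 973.796 = 7226.06 kPa
ΔP = 7226.06 − 7875.75 = -649.7 kPa

ΔP ≈ -649.7 kPa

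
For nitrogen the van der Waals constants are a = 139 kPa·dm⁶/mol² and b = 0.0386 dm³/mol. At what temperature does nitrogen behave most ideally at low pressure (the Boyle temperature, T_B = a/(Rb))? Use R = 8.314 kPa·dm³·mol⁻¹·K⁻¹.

For a van der Waals gas the second virial coefficient B₂ = b − a/(RT) vanishes at T_B = a/(Rb).
T_B = 139/(8.314×0.0386) = 139/0.32092 = 433.1 K

T_B ≈ 433.1 K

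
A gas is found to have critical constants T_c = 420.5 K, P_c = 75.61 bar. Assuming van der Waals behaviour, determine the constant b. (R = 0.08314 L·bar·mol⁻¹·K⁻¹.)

From T_c = 8a/(27Rb) and P_c = a/(27b²): b = R T_c/(8 P_c).
b = (0.08314)(420.5)/(8×75.61) = 34.960/604.88 = 0.05780 L/mol

b ≈ 0.05780 L/mol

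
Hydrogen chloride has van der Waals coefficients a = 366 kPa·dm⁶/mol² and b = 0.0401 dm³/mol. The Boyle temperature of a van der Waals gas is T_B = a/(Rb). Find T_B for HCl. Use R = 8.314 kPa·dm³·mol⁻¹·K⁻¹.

T_B ≈ 1098 K

For a van der Waals gas the second virial coefficient B₂ = b − a/(RT) vanishes at T_B = a/(Rb).
T_B = 366/(8.314×0.0401) = 366/0.33339 = 1098 K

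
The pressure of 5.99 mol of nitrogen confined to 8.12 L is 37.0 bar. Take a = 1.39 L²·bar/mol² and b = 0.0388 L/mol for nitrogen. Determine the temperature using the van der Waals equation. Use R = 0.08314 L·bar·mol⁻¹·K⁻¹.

T = (P + a n²/V²)(V − nb)/(nR)
P + a n²/V² = 37.0 + (1.39)(5.99)²/(8.12)² = 37.756 bar
V − nb = 8.12 − (5.99)(0.0388) = 7.8876 L
T = (37.756)(7.8876)/((5.99)(0.08314)) = 598.0 K

T ≈ 598.0 K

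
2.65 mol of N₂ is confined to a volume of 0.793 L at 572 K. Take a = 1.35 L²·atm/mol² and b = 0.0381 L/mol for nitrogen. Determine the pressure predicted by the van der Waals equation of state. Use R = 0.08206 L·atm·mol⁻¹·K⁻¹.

P ≈ 164.7 atm

P = nRT/(V − nb) − a n²/V²
nRT/(V − nb) = (2.65)(0.08206)(572)/(0.793 − 2.65×0.0381) = 124.39/0.69204 = 179.74 atm
a n²/V² = (1.35)(2.65)²/(0.793)² = 15.076 atm
P = 179.74 − 15.076 = 164.7 atm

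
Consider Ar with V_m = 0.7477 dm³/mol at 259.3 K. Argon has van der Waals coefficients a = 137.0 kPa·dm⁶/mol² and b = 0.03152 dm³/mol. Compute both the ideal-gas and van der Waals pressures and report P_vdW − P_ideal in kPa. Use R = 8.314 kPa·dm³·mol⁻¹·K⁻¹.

Ideal: P_ideal = RT/V_m = (8.314)(259.3)/0.7477 = 2883.27 kPa
vdW: P = RT/(V_m − b) − a/V_m² = 2155.82/0.716180 − 137.0/0.559055 = 3010.17 − 245.056 = 2765.11 kPa
ΔP = 2765.11 − 2883.27 = -118.2 kPa

ΔP ≈ -118.2 kPa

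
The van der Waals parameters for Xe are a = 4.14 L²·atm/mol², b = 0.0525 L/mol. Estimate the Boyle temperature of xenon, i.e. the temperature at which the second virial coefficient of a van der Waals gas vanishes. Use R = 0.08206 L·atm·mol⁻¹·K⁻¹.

For a van der Waals gas the second virial coefficient B₂ = b − a/(RT) vanishes at T_B = a/(Rb).
T_B = 4.14/(0.08206×0.0525) = 4.14/0.0043082 = 961.0 K

T_B ≈ 961.0 K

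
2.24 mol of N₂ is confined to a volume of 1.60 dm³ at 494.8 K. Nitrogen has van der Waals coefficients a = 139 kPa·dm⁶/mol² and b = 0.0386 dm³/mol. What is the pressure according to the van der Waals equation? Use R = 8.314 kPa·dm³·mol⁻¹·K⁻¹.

P = nRT/(V − nb) − a n²/V²
nRT/(V − nb) = (2.24)(8.314)(494.8)/(1.60 − 2.24×0.0386) = 9214.8/1.5135 = 6088.4 kPa
a n²/V² = (139)(2.24)²/(1.60)² = 272.44 kPa
P = 6088.4 − 272.44 = 5816 kPa

P ≈ 5816 kPa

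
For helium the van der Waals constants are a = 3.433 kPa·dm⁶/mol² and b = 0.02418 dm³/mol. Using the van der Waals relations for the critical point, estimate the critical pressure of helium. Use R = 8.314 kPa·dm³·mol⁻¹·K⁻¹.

P_c ≈ 217.5 kPa

For a van der Waals gas, P_c = a/(27b²).
P_c = 3.433/(27×(0.02418)²) = 3.433/0.015786 = 217.5 kPa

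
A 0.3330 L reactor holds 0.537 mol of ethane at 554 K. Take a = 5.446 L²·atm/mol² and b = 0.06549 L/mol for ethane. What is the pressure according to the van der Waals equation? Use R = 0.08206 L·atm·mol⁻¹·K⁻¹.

P ≈ 67.81 atm

P = nRT/(V − nb) − a n²/V²
nRT/(V − nb) = (0.537)(0.08206)(554)/(0.3330 − 0.537×0.06549) = 24.413/0.29783 = 81.970 atm
a n²/V² = (5.446)(0.537)²/(0.3330)² = 14.162 atm
P = 81.970 − 14.162 = 67.81 atm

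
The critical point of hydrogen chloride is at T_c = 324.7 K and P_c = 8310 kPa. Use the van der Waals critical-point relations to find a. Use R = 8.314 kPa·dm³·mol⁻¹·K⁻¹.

a ≈ 370.0 kPa·dm⁶/mol²

From T_c = 8a/(27Rb) and P_c = a/(27b²): a = 27 R² T_c²/(64 P_c).
a = 27×(8.314)²×(324.7)²/(64×8310) = 196765241/531840 = 370.0 kPa·dm⁶/mol²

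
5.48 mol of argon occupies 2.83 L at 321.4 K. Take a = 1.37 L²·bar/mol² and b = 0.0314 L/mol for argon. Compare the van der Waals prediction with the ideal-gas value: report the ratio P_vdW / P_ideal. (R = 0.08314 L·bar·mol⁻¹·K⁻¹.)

P_vdW / P_ideal ≈ 0.9655

Ideal: P_ideal = nRT/V = (5.48)(0.08314)(321.4)/2.83 = 51.7428 bar
vdW: P = nRT/(V − nb) − a n²/V² = 146.432/2.65793 − 41.1416/8.00890 = 55.0925 − 5.13699 = 49.9555 bar
Ratio = 49.9555/51.7428 = 0.9655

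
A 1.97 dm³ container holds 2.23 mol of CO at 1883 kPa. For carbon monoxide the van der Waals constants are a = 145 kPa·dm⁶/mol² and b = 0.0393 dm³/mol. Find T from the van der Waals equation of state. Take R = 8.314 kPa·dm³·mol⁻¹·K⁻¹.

T = (P + a n²/V²)(V − nb)/(nR)
P + a n²/V² = 1883 + (145)(2.23)²/(1.97)² = 2068.8 kPa
V − nb = 1.97 − (2.23)(0.0393) = 1.8824 dm³
T = (2068.8)(1.8824)/((2.23)(8.314)) = 210.0 K

T ≈ 210.0 K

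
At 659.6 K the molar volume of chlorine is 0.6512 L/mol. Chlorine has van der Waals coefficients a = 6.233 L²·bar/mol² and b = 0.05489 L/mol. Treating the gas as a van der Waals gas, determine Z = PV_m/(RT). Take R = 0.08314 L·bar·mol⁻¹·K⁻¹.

P = RT/(V_m − b) − a/V_m² = (0.08314)(659.6)/(0.6512 − 0.05489) − 6.233/(0.6512)²
  = 54.839/0.59631 − 14.698 = 91.964 − 14.698 = 77.266 bar
Z = PV_m/(RT) = (77.266)(0.6512)/((0.08314)(659.6)) = 50.316/54.839 = 0.9175

Z ≈ 0.9175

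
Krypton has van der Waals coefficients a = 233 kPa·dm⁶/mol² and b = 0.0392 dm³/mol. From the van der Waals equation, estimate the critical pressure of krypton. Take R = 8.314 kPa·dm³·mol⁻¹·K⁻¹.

P_c ≈ 5616 kPa

For a van der Waals gas, P_c = a/(27b²).
P_c = 233/(27×(0.0392)²) = 233/0.041489 = 5616 kPa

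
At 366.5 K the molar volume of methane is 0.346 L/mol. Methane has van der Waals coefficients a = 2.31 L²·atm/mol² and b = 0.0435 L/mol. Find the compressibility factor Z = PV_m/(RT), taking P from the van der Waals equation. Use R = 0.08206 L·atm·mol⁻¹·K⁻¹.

P = RT/(V_m − b) − a/V_m² = (0.08206)(366.5)/(0.346 − 0.0435) − 2.31/(0.346)²
  = 30.075/0.30250 − 19.296 = 99.421 − 19.296 = 80.125 atm
Z = PV_m/(RT) = (80.125)(0.346)/((0.08206)(366.5)) = 27.723/30.075 = 0.9218

Z ≈ 0.9218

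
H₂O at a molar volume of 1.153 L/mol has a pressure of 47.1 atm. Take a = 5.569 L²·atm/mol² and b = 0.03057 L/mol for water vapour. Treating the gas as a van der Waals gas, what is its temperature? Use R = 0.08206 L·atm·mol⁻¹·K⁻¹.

T = (P + a/V_m²)(V_m − b)/R
P + a/V_m² = 47.1 + 5.569/(1.153)² = 51.289 atm
V_m − b = 1.153 − 0.03057 = 1.1224 L/mol
T = (51.289)(1.1224)/0.08206 = 701.5 K

T ≈ 701.5 K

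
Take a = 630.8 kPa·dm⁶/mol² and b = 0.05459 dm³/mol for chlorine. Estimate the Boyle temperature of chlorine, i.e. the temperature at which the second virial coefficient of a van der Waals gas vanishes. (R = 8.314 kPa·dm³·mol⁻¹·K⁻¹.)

For a van der Waals gas the second virial coefficient B₂ = b − a/(RT) vanishes at T_B = a/(Rb).
T_B = 630.8/(8.314×0.05459) = 630.8/0.45386 = 1390 K

T_B ≈ 1390 K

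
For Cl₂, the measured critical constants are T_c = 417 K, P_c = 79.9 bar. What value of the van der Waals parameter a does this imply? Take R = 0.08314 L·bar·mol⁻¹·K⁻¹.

a ≈ 6.346 L²·bar/mol²

From T_c = 8a/(27Rb) and P_c = a/(27b²): a = 27 R² T_c²/(64 P_c).
a = 27×(0.08314)²×(417)²/(64×79.9) = 32453/5113.6 = 6.346 L²·bar/mol²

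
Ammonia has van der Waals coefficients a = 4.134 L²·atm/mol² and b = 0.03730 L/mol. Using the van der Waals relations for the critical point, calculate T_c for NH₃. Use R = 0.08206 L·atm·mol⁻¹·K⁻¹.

T_c ≈ 400.2 K

For a van der Waals gas, T_c = 8a/(27Rb).
T_c = 8×4.134/(27×0.08206×0.03730) = 33.072/0.082643 = 400.2 K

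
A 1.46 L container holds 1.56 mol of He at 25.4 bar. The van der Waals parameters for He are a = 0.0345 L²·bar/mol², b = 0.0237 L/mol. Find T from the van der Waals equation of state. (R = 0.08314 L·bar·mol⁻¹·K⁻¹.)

T ≈ 279.1 K

T = (P + a n²/V²)(V − nb)/(nR)
P + a n²/V² = 25.4 + (0.0345)(1.56)²/(1.46)² = 25.439 bar
V − nb = 1.46 − (1.56)(0.0237) = 1.4230 L
T = (25.439)(1.4230)/((1.56)(0.08314)) = 279.1 K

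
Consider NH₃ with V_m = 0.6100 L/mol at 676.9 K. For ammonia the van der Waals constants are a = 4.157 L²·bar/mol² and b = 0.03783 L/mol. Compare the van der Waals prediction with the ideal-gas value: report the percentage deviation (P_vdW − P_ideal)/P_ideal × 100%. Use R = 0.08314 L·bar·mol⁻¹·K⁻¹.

-5.50 %

Ideal: P_ideal = RT/V_m = (0.08314)(676.9)/0.6100 = 92.2581 bar
vdW: P = RT/(V_m − b) − a/V_m² = 56.2775/0.572170 − 4.157/0.372100 = 98.3580 − 11.1717 = 87.1863 bar
% deviation = (87.1863 − 92.2581)/92.2581 × 100% = -5.50%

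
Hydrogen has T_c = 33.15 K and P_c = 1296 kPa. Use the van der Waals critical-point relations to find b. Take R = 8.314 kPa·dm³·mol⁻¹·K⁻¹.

From T_c = 8a/(27Rb) and P_c = a/(27b²): b = R T_c/(8 P_c).
b = (8.314)(33.15)/(8×1296) = 275.61/10368 = 0.02658 dm³/mol

b ≈ 0.02658 dm³/mol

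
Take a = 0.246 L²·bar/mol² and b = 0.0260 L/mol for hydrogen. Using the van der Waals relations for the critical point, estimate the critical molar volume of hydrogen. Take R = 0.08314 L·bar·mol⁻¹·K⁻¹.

For a van der Waals gas, V_m,c = 3b.
V_m,c = 3×0.0260 = 0.07800 L/mol

V_m,c ≈ 0.07800 L/mol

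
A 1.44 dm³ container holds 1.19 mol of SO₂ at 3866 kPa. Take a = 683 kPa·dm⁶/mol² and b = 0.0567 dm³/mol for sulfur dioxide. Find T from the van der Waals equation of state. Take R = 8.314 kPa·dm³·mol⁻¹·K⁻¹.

T = (P + a n²/V²)(V − nb)/(nR)
P + a n²/V² = 3866 + (683)(1.19)²/(1.44)² = 4332.4 kPa
V − nb = 1.44 − (1.19)(0.0567) = 1.3725 dm³
T = (4332.4)(1.3725)/((1.19)(8.314)) = 601.0 K

T ≈ 601.0 K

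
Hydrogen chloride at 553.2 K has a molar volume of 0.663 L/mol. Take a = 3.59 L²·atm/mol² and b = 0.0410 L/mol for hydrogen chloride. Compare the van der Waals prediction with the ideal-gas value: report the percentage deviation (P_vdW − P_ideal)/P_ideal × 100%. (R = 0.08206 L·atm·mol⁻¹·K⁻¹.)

Ideal: P_ideal = RT/V_m = (0.08206)(553.2)/0.663 = 68.4700 atm
vdW: P = RT/(V_m − b) − a/V_m² = 45.3956/0.622000 − 3.59/0.439569 = 72.9833 − 8.16709 = 64.8162 atm
% deviation = (64.8162 − 68.4700)/68.4700 × 100% = -5.34%

-5.34 %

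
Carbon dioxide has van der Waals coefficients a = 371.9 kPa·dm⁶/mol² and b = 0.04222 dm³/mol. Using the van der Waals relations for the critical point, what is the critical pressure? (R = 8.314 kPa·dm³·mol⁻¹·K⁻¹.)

For a van der Waals gas, P_c = a/(27b²).
P_c = 371.9/(27×(0.04222)²) = 371.9/0.048128 = 7727 kPa

P_c ≈ 7727 kPa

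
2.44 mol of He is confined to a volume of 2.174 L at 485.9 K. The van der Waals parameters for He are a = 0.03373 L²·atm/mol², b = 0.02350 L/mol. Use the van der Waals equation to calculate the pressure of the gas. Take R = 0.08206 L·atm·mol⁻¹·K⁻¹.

P ≈ 45.92 atm

P = nRT/(V − nb) − a n²/V²
nRT/(V − nb) = (2.44)(0.08206)(485.9)/(2.174 − 2.44×0.02350) = 97.290/2.1167 = 45.963 atm
a n²/V² = (0.03373)(2.44)²/(2.174)² = 0.042489 atm
P = 45.963 − 0.042489 = 45.92 atm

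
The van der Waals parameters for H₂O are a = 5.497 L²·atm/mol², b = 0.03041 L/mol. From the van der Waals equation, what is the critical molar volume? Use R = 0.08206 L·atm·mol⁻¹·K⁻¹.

For a van der Waals gas, V_m,c = 3b.
V_m,c = 3×0.03041 = 0.09123 L/mol

V_m,c ≈ 0.09123 L/mol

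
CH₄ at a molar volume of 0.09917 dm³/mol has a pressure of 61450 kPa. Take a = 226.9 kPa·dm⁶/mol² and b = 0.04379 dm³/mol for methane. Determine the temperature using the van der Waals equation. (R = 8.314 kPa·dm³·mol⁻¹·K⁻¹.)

T = (P + a/V_m²)(V_m − b)/R
P + a/V_m² = 61450 + 226.9/(0.09917)² = 84521 kPa
V_m − b = 0.09917 − 0.04379 = 0.055380 dm³/mol
T = (84521)(0.055380)/8.314 = 563.0 K

T ≈ 563.0 K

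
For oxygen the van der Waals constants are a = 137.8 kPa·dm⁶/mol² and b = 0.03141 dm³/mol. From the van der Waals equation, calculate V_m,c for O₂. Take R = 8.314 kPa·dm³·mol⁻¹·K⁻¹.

V_m,c ≈ 0.09423 dm³/mol

For a van der Waals gas, V_m,c = 3b.
V_m,c = 3×0.03141 = 0.09423 dm³/mol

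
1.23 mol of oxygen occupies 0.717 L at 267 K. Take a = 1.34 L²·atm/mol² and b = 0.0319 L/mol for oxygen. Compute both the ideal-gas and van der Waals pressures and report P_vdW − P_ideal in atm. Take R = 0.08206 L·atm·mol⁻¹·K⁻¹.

ΔP ≈ -1.768 atm

Ideal: P_ideal = nRT/V = (1.23)(0.08206)(267)/0.717 = 37.5862 atm
vdW: P = nRT/(V − nb) − a n²/V² = 26.9493/0.677763 − 2.02729/0.514089 = 39.7621 − 3.94346 = 35.8186 atm
ΔP = 35.8186 − 37.5862 = -1.768 atm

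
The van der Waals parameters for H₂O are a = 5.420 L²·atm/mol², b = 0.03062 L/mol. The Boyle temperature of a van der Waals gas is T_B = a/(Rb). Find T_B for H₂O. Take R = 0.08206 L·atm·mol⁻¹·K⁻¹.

For a van der Waals gas the second virial coefficient B₂ = b − a/(RT) vanishes at T_B = a/(Rb).
T_B = 5.420/(0.08206×0.03062) = 5.420/0.0025127 = 2157 K

T_B ≈ 2157 K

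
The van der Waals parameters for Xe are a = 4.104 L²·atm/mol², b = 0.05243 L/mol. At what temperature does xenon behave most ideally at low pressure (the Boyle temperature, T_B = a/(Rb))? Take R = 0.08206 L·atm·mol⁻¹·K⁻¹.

For a van der Waals gas the second virial coefficient B₂ = b − a/(RT) vanishes at T_B = a/(Rb).
T_B = 4.104/(0.08206×0.05243) = 4.104/0.0043024 = 953.9 K

T_B ≈ 953.9 K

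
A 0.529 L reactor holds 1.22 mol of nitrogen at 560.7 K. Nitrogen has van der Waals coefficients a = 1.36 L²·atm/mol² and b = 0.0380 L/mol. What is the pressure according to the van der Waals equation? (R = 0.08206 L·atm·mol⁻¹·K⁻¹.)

P = nRT/(V − nb) − a n²/V²
nRT/(V − nb) = (1.22)(0.08206)(560.7)/(0.529 − 1.22×0.0380) = 56.133/0.48264 = 116.30 atm
a n²/V² = (1.36)(1.22)²/(0.529)² = 7.2335 atm
P = 116.30 − 7.2335 = 109.1 atm

P ≈ 109.1 atm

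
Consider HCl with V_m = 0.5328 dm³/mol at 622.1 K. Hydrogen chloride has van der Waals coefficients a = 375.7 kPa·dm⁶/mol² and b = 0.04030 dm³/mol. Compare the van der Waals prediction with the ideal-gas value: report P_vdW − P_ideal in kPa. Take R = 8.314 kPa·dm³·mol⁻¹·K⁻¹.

Ideal: P_ideal = RT/V_m = (8.314)(622.1)/0.5328 = 9707.47 kPa
vdW: P = RT/(V_m − b) − a/V_m² = 5172.14/0.492500 − 375.7/0.283876 = 10501.8 − 1323.47 = 9178.3 kPa
ΔP = 9178.3 − 9707.47 = -529 kPa

ΔP ≈ -529 kPa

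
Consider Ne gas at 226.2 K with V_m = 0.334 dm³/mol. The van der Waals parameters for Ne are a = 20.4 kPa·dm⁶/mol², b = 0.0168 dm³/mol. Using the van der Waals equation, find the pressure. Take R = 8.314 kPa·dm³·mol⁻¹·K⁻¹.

P = RT/(V_m − b) − a/V_m²
RT/(V_m − b) = (8.314)(226.2)/(0.334 − 0.0168) = 1880.6/0.31720 = 5928.8 kPa
a/V_m² = 20.4/(0.334)² = 182.87 kPa
P = 5928.8 − 182.87 = 5746 kPa

P ≈ 5746 kPa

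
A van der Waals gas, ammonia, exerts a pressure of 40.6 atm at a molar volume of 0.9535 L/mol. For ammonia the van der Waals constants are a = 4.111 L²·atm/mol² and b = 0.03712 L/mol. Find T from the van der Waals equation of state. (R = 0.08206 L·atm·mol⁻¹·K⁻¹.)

T = (P + a/V_m²)(V_m − b)/R
P + a/V_m² = 40.6 + 4.111/(0.9535)² = 45.122 atm
V_m − b = 0.9535 − 0.03712 = 0.91638 L/mol
T = (45.122)(0.91638)/0.08206 = 503.9 K

T ≈ 503.9 K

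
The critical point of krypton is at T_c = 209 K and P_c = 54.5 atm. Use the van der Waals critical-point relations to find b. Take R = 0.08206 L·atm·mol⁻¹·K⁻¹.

From T_c = 8a/(27Rb) and P_c = a/(27b²): b = R T_c/(8 P_c).
b = (0.08206)(209)/(8×54.5) = 17.151/436.00 = 0.03934 L/mol

b ≈ 0.03934 L/mol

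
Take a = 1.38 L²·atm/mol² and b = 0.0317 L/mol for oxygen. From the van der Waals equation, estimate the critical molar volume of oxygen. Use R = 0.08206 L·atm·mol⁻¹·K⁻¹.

V_m,c ≈ 0.09510 L/mol

For a van der Waals gas, V_m,c = 3b.
V_m,c = 3×0.0317 = 0.09510 L/mol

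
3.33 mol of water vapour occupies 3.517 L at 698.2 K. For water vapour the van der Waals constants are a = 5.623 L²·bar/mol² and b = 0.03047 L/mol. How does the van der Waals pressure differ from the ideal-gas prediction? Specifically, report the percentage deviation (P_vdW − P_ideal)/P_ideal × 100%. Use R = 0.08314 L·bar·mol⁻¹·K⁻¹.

Ideal: P_ideal = nRT/V = (3.33)(0.08314)(698.2)/3.517 = 54.9619 bar
vdW: P = nRT/(V − nb) − a n²/V² = 193.301/3.41553 − 62.3529/12.3693 = 56.5947 − 5.04094 = 51.5538 bar
% deviation = (51.5538 − 54.9619)/54.9619 × 100% = -6.20%

-6.20 %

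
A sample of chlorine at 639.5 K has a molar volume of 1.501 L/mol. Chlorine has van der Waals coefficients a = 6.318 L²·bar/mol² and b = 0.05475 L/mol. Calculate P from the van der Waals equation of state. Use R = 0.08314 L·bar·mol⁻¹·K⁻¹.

P = RT/(V_m − b) − a/V_m²
RT/(V_m − b) = (0.08314)(639.5)/(1.501 − 0.05475) = 53.168/1.4463 = 36.761 bar
a/V_m² = 6.318/(1.501)² = 2.8043 bar
P = 36.761 − 2.8043 = 33.96 bar

P ≈ 33.96 bar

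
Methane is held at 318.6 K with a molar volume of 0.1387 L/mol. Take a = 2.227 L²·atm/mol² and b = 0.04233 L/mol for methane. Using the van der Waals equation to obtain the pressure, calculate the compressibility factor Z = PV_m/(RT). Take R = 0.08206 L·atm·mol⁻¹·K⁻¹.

P = RT/(V_m − b) − a/V_m² = (0.08206)(318.6)/(0.1387 − 0.04233) − 2.227/(0.1387)²
  = 26.144/0.096370 − 115.76 = 271.29 − 115.76 = 155.53 atm
Z = PV_m/(RT) = (155.53)(0.1387)/((0.08206)(318.6)) = 21.572/26.144 = 0.8251

Z ≈ 0.8251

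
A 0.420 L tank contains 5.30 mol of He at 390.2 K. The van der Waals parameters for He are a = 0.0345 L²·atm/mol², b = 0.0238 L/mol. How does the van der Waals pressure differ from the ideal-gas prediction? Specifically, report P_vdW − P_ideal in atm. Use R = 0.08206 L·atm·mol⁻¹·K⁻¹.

ΔP ≈ 167.9 atm

Ideal: P_ideal = nRT/V = (5.30)(0.08206)(390.2)/0.420 = 404.060 atm
vdW: P = nRT/(V − nb) − a n²/V² = 169.705/0.293860 − 0.969105/0.176400 = 577.503 − 5.49379 = 572.009 atm
ΔP = 572.009 − 404.060 = 167.9 atm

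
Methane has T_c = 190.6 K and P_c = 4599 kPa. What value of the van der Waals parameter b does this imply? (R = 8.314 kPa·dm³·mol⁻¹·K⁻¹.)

b ≈ 0.04307 dm³/mol

From T_c = 8a/(27Rb) and P_c = a/(27b²): b = R T_c/(8 P_c).
b = (8.314)(190.6)/(8×4599) = 1584.6/36792 = 0.04307 dm³/mol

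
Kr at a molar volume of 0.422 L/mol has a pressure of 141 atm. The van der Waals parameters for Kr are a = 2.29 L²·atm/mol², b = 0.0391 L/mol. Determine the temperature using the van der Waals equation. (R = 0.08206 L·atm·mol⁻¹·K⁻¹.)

T = (P + a/V_m²)(V_m − b)/R
P + a/V_m² = 141 + 2.29/(0.422)² = 153.86 atm
V_m − b = 0.422 − 0.0391 = 0.38290 L/mol
T = (153.86)(0.38290)/0.08206 = 717.9 K

T ≈ 717.9 K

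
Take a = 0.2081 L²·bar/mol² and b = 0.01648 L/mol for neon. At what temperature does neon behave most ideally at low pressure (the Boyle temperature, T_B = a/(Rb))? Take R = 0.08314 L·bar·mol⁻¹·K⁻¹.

For a van der Waals gas the second virial coefficient B₂ = b − a/(RT) vanishes at T_B = a/(Rb).
T_B = 0.2081/(0.08314×0.01648) = 0.2081/0.0013701 = 151.9 K

T_B ≈ 151.9 K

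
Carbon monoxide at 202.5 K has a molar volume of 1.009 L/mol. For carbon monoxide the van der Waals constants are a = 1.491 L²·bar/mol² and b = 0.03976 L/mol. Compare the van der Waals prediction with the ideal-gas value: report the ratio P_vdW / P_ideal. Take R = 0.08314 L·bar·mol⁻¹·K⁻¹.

Ideal: P_ideal = RT/V_m = (0.08314)(202.5)/1.009 = 16.6857 bar
vdW: P = RT/(V_m − b) − a/V_m² = 16.8359/0.969240 − 1.491/1.01808 = 17.3702 − 1.46452 = 15.9057 bar
Ratio = 15.9057/16.6857 = 0.9533

P_vdW / P_ideal ≈ 0.9533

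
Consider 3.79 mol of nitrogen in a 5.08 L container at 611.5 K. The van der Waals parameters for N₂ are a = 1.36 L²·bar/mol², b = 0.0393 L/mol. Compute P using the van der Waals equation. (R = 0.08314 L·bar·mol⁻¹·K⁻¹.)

P ≈ 38.32 bar

P = nRT/(V − nb) − a n²/V²
nRT/(V − nb) = (3.79)(0.08314)(611.5)/(5.08 − 3.79×0.0393) = 192.68/4.9311 = 39.074 bar
a n²/V² = (1.36)(3.79)²/(5.08)² = 0.75699 bar
P = 39.074 − 0.75699 = 38.32 bar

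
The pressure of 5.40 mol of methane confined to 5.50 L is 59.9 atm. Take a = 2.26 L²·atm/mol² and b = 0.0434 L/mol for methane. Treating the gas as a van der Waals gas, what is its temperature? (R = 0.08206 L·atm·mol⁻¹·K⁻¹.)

T ≈ 737.7 K

T = (P + a n²/V²)(V − nb)/(nR)
P + a n²/V² = 59.9 + (2.26)(5.40)²/(5.50)² = 62.079 atm
V − nb = 5.50 − (5.40)(0.0434) = 5.2656 L
T = (62.079)(5.2656)/((5.40)(0.08206)) = 737.7 K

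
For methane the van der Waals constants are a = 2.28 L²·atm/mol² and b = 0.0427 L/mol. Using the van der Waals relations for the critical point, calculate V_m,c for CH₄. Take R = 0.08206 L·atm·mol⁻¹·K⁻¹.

V_m,c ≈ 0.1281 L/mol

For a van der Waals gas, V_m,c = 3b.
V_m,c = 3×0.0427 = 0.1281 L/mol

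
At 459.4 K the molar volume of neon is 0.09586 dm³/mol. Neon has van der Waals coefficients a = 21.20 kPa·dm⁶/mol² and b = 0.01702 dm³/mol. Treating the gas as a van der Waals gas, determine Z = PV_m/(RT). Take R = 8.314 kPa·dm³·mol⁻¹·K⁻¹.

P = RT/(V_m − b) − a/V_m² = (8.314)(459.4)/(0.09586 − 0.01702) − 21.20/(0.09586)²
  = 3819.5/0.078840 − 2307.1 = 48446 − 2307.1 = 46139 kPa
Z = PV_m/(RT) = (46139)(0.09586)/((8.314)(459.4)) = 4422.9/3819.5 = 1.158

Z ≈ 1.158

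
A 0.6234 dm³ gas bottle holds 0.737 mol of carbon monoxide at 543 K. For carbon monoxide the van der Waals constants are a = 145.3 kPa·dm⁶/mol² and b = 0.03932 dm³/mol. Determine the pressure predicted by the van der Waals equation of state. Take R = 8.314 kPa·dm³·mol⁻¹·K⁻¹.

P ≈ 5394 kPa

P = nRT/(V − nb) − a n²/V²
nRT/(V − nb) = (0.737)(8.314)(543)/(0.6234 − 0.737×0.03932) = 3327.2/0.59442 = 5597.4 kPa
a n²/V² = (145.3)(0.737)²/(0.6234)² = 203.08 kPa
P = 5597.4 − 203.08 = 5394 kPa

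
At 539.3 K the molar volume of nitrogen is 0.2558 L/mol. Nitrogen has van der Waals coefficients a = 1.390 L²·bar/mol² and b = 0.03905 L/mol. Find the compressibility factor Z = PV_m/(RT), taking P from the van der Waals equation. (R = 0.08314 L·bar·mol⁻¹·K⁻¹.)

Z ≈ 1.059

P = RT/(V_m − b) − a/V_m² = (0.08314)(539.3)/(0.2558 − 0.03905) − 1.390/(0.2558)²
  = 44.837/0.21675 − 21.243 = 206.86 − 21.243 = 185.62 bar
Z = PV_m/(RT) = (185.62)(0.2558)/((0.08314)(539.3)) = 47.482/44.837 = 1.059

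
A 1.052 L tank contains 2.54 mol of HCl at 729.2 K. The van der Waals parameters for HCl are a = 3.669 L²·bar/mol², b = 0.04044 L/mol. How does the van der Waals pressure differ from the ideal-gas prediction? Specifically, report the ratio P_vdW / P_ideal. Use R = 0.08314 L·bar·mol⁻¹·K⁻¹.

Ideal: P_ideal = nRT/V = (2.54)(0.08314)(729.2)/1.052 = 146.378 bar
vdW: P = nRT/(V − nb) − a n²/V² = 153.989/0.949282 − 23.6709/1.10670 = 162.216 − 21.3887 = 140.827 bar
Ratio = 140.827/146.378 = 0.9621

P_vdW / P_ideal ≈ 0.9621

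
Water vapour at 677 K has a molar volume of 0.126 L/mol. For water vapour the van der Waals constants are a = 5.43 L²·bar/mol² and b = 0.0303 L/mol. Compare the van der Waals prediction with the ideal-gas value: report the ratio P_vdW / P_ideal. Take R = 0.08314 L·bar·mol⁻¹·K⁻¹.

P_vdW / P_ideal ≈ 0.5510

Ideal: P_ideal = RT/V_m = (0.08314)(677)/0.126 = 446.713 bar
vdW: P = RT/(V_m − b) − a/V_m² = 56.2858/0.0957000 − 5.43/0.0158760 = 588.148 − 342.026 = 246.122 bar
Ratio = 246.122/446.713 = 0.5510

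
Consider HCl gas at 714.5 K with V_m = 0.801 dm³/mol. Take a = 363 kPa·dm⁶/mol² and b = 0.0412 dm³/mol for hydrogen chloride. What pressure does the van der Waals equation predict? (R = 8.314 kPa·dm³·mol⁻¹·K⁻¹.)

P ≈ 7253 kPa

P = RT/(V_m − b) − a/V_m²
RT/(V_m − b) = (8.314)(714.5)/(0.801 − 0.0412) = 5940.4/0.75980 = 7818.4 kPa
a/V_m² = 363/(0.801)² = 565.77 kPa
P = 7818.4 − 565.77 = 7253 kPa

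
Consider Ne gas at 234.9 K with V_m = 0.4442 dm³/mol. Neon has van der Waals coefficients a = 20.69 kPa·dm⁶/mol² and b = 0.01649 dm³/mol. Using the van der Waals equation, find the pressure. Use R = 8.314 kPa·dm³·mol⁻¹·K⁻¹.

P ≈ 4461 kPa

P = RT/(V_m − b) − a/V_m²
RT/(V_m − b) = (8.314)(234.9)/(0.4442 − 0.01649) = 1953.0/0.42771 = 4566.2 kPa
a/V_m² = 20.69/(0.4442)² = 104.86 kPa
P = 4566.2 − 104.86 = 4461 kPa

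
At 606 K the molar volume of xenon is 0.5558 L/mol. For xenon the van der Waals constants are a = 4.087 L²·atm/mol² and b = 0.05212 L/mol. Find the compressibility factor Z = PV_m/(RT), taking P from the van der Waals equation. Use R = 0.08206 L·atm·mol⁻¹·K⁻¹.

P = RT/(V_m − b) − a/V_m² = (0.08206)(606)/(0.5558 − 0.05212) − 4.087/(0.5558)²
  = 49.728/0.50368 − 13.230 = 98.729 − 13.230 = 85.499 atm
Z = PV_m/(RT) = (85.499)(0.5558)/((0.08206)(606)) = 47.520/49.728 = 0.9556

Z ≈ 0.9556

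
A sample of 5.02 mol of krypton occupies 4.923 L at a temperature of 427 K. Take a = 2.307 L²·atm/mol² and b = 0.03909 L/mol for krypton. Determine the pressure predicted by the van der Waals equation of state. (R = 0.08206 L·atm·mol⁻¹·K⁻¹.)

P ≈ 34.81 atm

P = nRT/(V − nb) − a n²/V²
nRT/(V − nb) = (5.02)(0.08206)(427)/(4.923 − 5.02×0.03909) = 175.90/4.7268 = 37.213 atm
a n²/V² = (2.307)(5.02)²/(4.923)² = 2.3988 atm
P = 37.213 − 2.3988 = 34.81 atm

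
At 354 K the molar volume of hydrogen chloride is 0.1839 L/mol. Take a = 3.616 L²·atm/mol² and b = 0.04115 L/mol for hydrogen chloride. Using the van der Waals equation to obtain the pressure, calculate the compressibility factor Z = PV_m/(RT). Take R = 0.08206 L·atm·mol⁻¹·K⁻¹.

Z ≈ 0.6114

P = RT/(V_m − b) − a/V_m² = (0.08206)(354)/(0.1839 − 0.04115) − 3.616/(0.1839)²
  = 29.049/0.14275 − 106.92 = 203.50 − 106.92 = 96.58 atm
Z = PV_m/(RT) = (96.58)(0.1839)/((0.08206)(354)) = 17.761/29.049 = 0.6114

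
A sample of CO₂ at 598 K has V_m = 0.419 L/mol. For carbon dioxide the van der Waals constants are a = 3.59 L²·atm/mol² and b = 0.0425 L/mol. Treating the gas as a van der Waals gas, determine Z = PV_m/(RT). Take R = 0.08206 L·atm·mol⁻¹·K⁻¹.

P = RT/(V_m − b) − a/V_m² = (0.08206)(598)/(0.419 − 0.0425) − 3.59/(0.419)²
  = 49.072/0.37650 − 20.449 = 130.34 − 20.449 = 109.89 atm
Z = PV_m/(RT) = (109.89)(0.419)/((0.08206)(598)) = 46.044/49.072 = 0.9383

Z ≈ 0.9383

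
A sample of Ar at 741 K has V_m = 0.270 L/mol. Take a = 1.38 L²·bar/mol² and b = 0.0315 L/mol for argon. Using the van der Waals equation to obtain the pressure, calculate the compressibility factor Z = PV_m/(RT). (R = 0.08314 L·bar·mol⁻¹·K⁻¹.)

P = RT/(V_m − b) − a/V_m² = (0.08314)(741)/(0.270 − 0.0315) − 1.38/(0.270)²
  = 61.607/0.23850 − 18.930 = 258.31 − 18.930 = 239.38 bar
Z = PV_m/(RT) = (239.38)(0.270)/((0.08314)(741)) = 64.633/61.607 = 1.049

Z ≈ 1.049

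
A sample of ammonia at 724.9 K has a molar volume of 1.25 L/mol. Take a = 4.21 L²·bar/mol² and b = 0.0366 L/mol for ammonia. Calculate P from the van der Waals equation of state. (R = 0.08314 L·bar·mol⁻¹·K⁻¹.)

P ≈ 46.97 bar

P = RT/(V_m − b) − a/V_m²
RT/(V_m − b) = (0.08314)(724.9)/(1.25 − 0.0366) = 60.268/1.2134 = 49.669 bar
a/V_m² = 4.21/(1.25)² = 2.6944 bar
P = 49.669 − 2.6944 = 46.97 bar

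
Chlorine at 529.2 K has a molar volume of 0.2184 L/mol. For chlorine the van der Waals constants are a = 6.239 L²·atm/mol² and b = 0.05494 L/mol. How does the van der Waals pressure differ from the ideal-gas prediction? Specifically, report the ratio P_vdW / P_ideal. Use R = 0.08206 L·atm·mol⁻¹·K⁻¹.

P_vdW / P_ideal ≈ 0.6783

Ideal: P_ideal = RT/V_m = (0.08206)(529.2)/0.2184 = 198.838 atm
vdW: P = RT/(V_m − b) − a/V_m² = 43.4262/0.163460 − 6.239/0.0476986 = 265.669 − 130.800 = 134.869 atm
Ratio = 134.869/198.838 = 0.6783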